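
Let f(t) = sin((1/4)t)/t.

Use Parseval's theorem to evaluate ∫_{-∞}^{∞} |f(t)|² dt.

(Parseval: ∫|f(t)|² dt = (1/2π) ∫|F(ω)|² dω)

∫|f(t)|² dt = \frac{\pi}{4}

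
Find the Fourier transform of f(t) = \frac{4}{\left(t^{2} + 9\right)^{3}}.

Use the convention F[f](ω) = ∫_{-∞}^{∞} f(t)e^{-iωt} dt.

F(ω) = \frac{\pi \left(3 \omega^{2} + 3 \left|{\omega}\right| + 1\right) e^{- 3 \left|{\omega}\right|}}{162}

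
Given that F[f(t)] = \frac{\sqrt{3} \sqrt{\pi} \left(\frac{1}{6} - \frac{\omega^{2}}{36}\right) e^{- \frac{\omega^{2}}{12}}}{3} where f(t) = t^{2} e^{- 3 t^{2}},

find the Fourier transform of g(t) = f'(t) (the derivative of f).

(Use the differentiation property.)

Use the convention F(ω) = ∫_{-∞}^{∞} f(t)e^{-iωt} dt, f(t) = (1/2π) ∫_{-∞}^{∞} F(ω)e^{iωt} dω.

F[g](ω) = \frac{\sqrt{3} i \sqrt{\pi} \omega \left(6 - \omega^{2}\right) e^{- \frac{\omega^{2}}{12}}}{108}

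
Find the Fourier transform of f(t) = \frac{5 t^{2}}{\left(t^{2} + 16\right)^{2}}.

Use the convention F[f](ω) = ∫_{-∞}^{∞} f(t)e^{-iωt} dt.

F(ω) = \frac{5 \pi \left(1 - 4 \left|{\omega}\right|\right) e^{- 4 \left|{\omega}\right|}}{8}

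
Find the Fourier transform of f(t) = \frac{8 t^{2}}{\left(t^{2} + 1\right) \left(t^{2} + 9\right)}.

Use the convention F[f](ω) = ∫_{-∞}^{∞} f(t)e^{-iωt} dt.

F(ω) = \pi \left(3 - e^{2 \left|{\omega}\right|}\right) e^{- 3 \left|{\omega}\right|}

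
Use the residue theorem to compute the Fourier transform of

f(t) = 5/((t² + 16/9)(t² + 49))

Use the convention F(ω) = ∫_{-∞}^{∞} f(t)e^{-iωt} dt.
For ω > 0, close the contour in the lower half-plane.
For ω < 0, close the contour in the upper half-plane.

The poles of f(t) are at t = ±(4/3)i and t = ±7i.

Let g(z) = f(z)e^{-iωz}; for large |z| the factor e^{-iωz} decays in the lower half-plane when ω > 0 and in the upper half-plane when ω < 0.

Case ω > 0 (lower half-plane, clockwise contour ⇒ F(ω) = -2πi·ΣRes):
  Res_{z = - \frac{4 i}{3}} g(z) = \frac{27 i e^{- \frac{4 \omega}{3}}}{680}
  Res_{z = - 7 i} g(z) = - \frac{9 i e^{- 7 \omega}}{1190}
  F(ω) = -2πi·ΣRes = - \frac{9 \pi e^{- 7 \omega}}{595} + \frac{27 \pi e^{- \frac{4 \omega}{3}}}{340}

Case ω < 0 (upper half-plane, counterclockwise contour ⇒ F(ω) = +2πi·ΣRes):
  Res_{z = \frac{4 i}{3}} g(z) = - \frac{27 i e^{\frac{4 \omega}{3}}}{680}
  Res_{z = 7 i} g(z) = \frac{9 i e^{7 \omega}}{1190}
  F(ω) = 2πi·ΣRes = \frac{9 \pi \left(21 e^{\frac{4 \omega}{3}} - 4 e^{7 \omega}\right)}{2380}

Both cases combine into a single formula in |ω|:

F(ω) = - \frac{9 \pi e^{- 7 \left|{\omega}\right|}}{595} + \frac{27 \pi e^{- \frac{4 \left|{\omega}\right|}{3}}}{340}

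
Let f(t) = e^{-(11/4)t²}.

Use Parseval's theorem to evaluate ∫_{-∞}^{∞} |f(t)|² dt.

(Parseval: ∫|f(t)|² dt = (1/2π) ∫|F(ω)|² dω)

∫|f(t)|² dt = \frac{\sqrt{22} \sqrt{\pi}}{11}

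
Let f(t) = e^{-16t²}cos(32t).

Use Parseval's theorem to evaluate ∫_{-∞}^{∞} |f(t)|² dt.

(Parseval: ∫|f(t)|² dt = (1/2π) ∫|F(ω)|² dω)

∫|f(t)|² dt = \frac{\sqrt{2} \sqrt{\pi} \left(1 + e^{32}\right)}{16 e^{32}}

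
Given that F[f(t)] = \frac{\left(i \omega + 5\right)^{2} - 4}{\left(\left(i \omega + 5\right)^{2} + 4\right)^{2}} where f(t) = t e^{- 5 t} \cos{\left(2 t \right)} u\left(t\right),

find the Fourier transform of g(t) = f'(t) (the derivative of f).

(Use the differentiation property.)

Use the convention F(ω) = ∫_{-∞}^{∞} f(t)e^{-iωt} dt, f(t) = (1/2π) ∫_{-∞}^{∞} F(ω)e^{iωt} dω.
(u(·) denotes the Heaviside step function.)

F[g](ω) = \frac{i \omega \left(\left(i \omega + 5\right)^{2} - 4\right)}{\left(\left(i \omega + 5\right)^{2} + 4\right)^{2}}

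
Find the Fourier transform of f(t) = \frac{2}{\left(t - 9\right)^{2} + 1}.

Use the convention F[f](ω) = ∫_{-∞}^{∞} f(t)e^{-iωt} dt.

F(ω) = 2 \pi e^{- 9 i \omega - \left|{\omega}\right|}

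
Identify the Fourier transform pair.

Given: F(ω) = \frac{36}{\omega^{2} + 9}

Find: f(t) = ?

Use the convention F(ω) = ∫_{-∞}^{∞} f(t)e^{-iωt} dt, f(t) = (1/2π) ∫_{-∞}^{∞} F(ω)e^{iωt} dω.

f(t) = 6 e^{- 3 \left|{t}\right|}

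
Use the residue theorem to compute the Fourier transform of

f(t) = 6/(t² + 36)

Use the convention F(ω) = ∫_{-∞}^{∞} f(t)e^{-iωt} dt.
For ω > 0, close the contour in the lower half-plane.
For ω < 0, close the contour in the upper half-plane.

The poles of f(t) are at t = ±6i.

Let g(z) = f(z)e^{-iωz}; for large |z| the factor e^{-iωz} decays in the lower half-plane when ω > 0 and in the upper half-plane when ω < 0.

Case ω > 0 (lower half-plane, clockwise contour ⇒ F(ω) = -2πi·ΣRes):
  Res_{z = - 6 i} g(z) = \frac{i e^{- 6 \omega}}{2}
  F(ω) = -2πi·ΣRes = \pi e^{- 6 \omega}

Case ω < 0 (upper half-plane, counterclockwise contour ⇒ F(ω) = +2πi·ΣRes):
  Res_{z = 6 i} g(z) = - \frac{i e^{6 \omega}}{2}
  F(ω) = 2πi·ΣRes = \pi e^{6 \omega}

Both cases combine into a single formula in |ω|:

F(ω) = \pi e^{- 6 \left|{\omega}\right|}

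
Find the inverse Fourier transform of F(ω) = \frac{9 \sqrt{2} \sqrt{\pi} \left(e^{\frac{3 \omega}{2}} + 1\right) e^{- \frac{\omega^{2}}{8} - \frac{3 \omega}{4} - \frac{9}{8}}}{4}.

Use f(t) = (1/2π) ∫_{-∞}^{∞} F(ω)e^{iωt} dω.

f(t) = 9 e^{- 2 t^{2}} \cos{\left(3 t \right)}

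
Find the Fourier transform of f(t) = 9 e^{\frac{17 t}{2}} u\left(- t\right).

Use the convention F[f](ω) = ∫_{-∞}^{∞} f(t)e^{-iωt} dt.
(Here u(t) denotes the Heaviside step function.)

F(ω) = - \frac{18}{2 i \omega - 17}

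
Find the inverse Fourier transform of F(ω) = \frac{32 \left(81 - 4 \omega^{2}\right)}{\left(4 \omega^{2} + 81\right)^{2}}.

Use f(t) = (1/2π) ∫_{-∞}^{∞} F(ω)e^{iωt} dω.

f(t) = 4 e^{- \frac{9 \left|{t}\right|}{2}} \left|{t}\right|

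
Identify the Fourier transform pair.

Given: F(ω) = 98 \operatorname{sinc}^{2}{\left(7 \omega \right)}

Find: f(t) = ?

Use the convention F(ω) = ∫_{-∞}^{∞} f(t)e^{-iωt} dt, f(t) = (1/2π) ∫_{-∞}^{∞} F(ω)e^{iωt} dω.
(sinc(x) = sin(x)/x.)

f(t) = 7 \left(\begin{cases} 1 - \frac{\left|{t}\right|}{14} & \text{for}\: \left|{t}\right| < 14 \\0 & \text{otherwise} \end{cases}\right)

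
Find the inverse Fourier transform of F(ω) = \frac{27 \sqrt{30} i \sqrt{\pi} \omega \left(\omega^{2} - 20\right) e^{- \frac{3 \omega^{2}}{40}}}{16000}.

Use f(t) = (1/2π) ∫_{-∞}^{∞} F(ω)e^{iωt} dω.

f(t) = 5 t^{3} e^{- \frac{10 t^{2}}{3}}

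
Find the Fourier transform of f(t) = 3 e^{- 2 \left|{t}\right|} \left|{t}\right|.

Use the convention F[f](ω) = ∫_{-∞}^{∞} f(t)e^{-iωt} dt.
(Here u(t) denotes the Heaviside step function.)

F(ω) = \frac{6 \left(4 - \omega^{2}\right)}{\left(\omega^{2} + 4\right)^{2}}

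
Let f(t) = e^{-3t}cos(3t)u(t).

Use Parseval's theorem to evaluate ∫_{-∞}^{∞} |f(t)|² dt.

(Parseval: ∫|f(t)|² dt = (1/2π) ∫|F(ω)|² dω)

∫|f(t)|² dt = \frac{1}{8}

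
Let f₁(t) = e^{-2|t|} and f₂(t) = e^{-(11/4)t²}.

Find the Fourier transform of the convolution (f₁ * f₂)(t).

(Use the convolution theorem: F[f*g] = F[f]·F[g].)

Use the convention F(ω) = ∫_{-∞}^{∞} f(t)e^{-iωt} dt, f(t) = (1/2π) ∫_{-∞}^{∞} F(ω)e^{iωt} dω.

F[f₁*f₂](ω) = \frac{8 \sqrt{11} \sqrt{\pi} e^{- \frac{\omega^{2}}{11}}}{11 \left(\omega^{2} + 4\right)}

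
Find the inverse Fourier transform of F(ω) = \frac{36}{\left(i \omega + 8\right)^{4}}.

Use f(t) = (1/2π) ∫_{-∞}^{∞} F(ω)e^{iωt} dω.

f(t) = 6 t^{3} e^{- 8 t} u\left(t\right)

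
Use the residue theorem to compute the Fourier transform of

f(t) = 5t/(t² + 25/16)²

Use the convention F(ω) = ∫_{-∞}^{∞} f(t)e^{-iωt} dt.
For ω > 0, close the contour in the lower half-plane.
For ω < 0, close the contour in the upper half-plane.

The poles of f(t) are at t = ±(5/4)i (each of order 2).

Let g(z) = f(z)e^{-iωz}; for large |z| the factor e^{-iωz} decays in the lower half-plane when ω > 0 and in the upper half-plane when ω < 0.

Case ω > 0 (lower half-plane, clockwise contour ⇒ F(ω) = -2πi·ΣRes):
  Res_{z = - \frac{5 i}{4}} g(z) = \omega e^{- \frac{5 \omega}{4}} (pole of order 2)
  F(ω) = -2πi·ΣRes = - 2 i \pi \omega e^{- \frac{5 \omega}{4}}

Case ω < 0 (upper half-plane, counterclockwise contour ⇒ F(ω) = +2πi·ΣRes):
  Res_{z = \frac{5 i}{4}} g(z) = - \omega e^{\frac{5 \omega}{4}} (pole of order 2)
  F(ω) = 2πi·ΣRes = - 2 i \pi \omega e^{\frac{5 \omega}{4}}

Both cases combine into a single formula in |ω|:

F(ω) = - 2 i \pi \omega e^{- \frac{5 \left|{\omega}\right|}{4}}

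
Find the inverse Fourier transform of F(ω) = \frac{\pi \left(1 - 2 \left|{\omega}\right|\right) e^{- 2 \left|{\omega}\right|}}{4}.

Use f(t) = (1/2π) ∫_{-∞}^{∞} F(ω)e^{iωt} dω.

f(t) = \frac{t^{2}}{\left(t^{2} + 4\right)^{2}}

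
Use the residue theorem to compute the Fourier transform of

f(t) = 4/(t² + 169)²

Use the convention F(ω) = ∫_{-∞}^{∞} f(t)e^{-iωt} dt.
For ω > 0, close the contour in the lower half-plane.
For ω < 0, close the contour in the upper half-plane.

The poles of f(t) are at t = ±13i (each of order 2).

Let g(z) = f(z)e^{-iωz}; for large |z| the factor e^{-iωz} decays in the lower half-plane when ω > 0 and in the upper half-plane when ω < 0.

Case ω > 0 (lower half-plane, clockwise contour ⇒ F(ω) = -2πi·ΣRes):
  Res_{z = - 13 i} g(z) = \frac{i \left(13 \omega + 1\right) e^{- 13 \omega}}{2197} (pole of order 2)
  F(ω) = -2πi·ΣRes = \frac{2 \pi \left(13 \omega + 1\right) e^{- 13 \omega}}{2197}

Case ω < 0 (upper half-plane, counterclockwise contour ⇒ F(ω) = +2πi·ΣRes):
  Res_{z = 13 i} g(z) = \frac{i \left(13 \omega - 1\right) e^{13 \omega}}{2197} (pole of order 2)
  F(ω) = 2πi·ΣRes = \frac{2 \pi \left(1 - 13 \omega\right) e^{13 \omega}}{2197}

Both cases combine into a single formula in |ω|:

F(ω) = \frac{2 \pi \left(13 \left|{\omega}\right| + 1\right) e^{- 13 \left|{\omega}\right|}}{2197}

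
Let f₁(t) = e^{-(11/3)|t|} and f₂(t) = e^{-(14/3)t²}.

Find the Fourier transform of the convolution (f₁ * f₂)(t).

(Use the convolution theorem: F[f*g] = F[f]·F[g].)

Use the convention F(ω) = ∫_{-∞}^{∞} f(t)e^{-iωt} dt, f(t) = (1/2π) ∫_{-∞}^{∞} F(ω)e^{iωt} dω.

F[f₁*f₂](ω) = \frac{33 \sqrt{42} \sqrt{\pi} e^{- \frac{3 \omega^{2}}{56}}}{7 \left(9 \omega^{2} + 121\right)}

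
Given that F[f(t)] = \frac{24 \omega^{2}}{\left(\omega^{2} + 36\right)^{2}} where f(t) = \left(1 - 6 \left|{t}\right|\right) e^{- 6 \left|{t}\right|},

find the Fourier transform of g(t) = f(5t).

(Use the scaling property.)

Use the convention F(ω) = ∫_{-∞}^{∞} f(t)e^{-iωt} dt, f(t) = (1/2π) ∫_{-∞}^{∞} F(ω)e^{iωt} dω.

F[g](ω) = \frac{120 \omega^{2}}{\left(\omega^{2} + 900\right)^{2}}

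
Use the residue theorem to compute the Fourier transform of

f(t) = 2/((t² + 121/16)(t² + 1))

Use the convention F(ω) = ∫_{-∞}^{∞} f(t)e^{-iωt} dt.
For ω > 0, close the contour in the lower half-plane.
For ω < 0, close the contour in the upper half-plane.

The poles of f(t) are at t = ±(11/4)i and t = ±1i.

Let g(z) = f(z)e^{-iωz}; for large |z| the factor e^{-iωz} decays in the lower half-plane when ω > 0 and in the upper half-plane when ω < 0.

Case ω > 0 (lower half-plane, clockwise contour ⇒ F(ω) = -2πi·ΣRes):
  Res_{z = - \frac{11 i}{4}} g(z) = - \frac{64 i e^{- \frac{11 \omega}{4}}}{1155}
  Res_{z = - i} g(z) = \frac{16 i e^{- \omega}}{105}
  F(ω) = -2πi·ΣRes = \frac{32 \pi e^{- \omega}}{105} - \frac{128 \pi e^{- \frac{11 \omega}{4}}}{1155}

Case ω < 0 (upper half-plane, counterclockwise contour ⇒ F(ω) = +2πi·ΣRes):
  Res_{z = \frac{11 i}{4}} g(z) = \frac{64 i e^{\frac{11 \omega}{4}}}{1155}
  Res_{z = i} g(z) = - \frac{16 i e^{\omega}}{105}
  F(ω) = 2πi·ΣRes = \frac{32 \pi \left(- 4 e^{\frac{11 \omega}{4}} + 11 e^{\omega}\right)}{1155}

Both cases combine into a single formula in |ω|:

F(ω) = \frac{32 \pi e^{- \left|{\omega}\right|}}{105} - \frac{128 \pi e^{- \frac{11 \left|{\omega}\right|}{4}}}{1155}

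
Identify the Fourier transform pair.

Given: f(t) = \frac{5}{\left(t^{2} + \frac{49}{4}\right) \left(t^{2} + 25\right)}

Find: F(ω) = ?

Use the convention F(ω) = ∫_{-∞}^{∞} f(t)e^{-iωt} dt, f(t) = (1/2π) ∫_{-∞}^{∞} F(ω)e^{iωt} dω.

F(ω) = - \frac{4 \pi e^{- 5 \left|{\omega}\right|}}{51} + \frac{40 \pi e^{- \frac{7 \left|{\omega}\right|}{2}}}{357}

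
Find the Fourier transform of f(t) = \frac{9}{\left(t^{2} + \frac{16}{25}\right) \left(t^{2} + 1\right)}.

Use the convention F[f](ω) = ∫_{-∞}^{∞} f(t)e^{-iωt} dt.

F(ω) = - 25 \pi e^{- \left|{\omega}\right|} + \frac{125 \pi e^{- \frac{4 \left|{\omega}\right|}{5}}}{4}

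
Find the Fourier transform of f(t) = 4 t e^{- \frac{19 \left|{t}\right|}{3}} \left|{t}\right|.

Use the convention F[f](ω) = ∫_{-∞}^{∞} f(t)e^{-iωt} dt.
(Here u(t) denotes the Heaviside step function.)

F(ω) = \frac{3888 i \omega \left(3 \omega^{2} - 361\right)}{\left(9 \omega^{2} + 361\right)^{3}}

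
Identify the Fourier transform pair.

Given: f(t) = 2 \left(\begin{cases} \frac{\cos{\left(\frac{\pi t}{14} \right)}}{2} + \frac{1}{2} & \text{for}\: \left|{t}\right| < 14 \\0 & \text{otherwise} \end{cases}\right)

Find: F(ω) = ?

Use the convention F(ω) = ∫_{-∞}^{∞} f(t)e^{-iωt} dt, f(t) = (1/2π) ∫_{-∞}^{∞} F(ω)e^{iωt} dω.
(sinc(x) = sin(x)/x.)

F(ω) = - \frac{28 \pi^{2} \operatorname{sinc}{\left(14 \omega \right)}}{196 \omega^{2} - \pi^{2}}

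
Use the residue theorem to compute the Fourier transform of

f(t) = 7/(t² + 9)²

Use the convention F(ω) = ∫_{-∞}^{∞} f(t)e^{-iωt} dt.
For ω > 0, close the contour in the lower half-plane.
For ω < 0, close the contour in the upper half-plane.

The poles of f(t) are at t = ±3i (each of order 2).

Let g(z) = f(z)e^{-iωz}; for large |z| the factor e^{-iωz} decays in the lower half-plane when ω > 0 and in the upper half-plane when ω < 0.

Case ω > 0 (lower half-plane, clockwise contour ⇒ F(ω) = -2πi·ΣRes):
  Res_{z = - 3 i} g(z) = \frac{7 i \left(3 \omega + 1\right) e^{- 3 \omega}}{108} (pole of order 2)
  F(ω) = -2πi·ΣRes = \frac{7 \pi \left(3 \omega + 1\right) e^{- 3 \omega}}{54}

Case ω < 0 (upper half-plane, counterclockwise contour ⇒ F(ω) = +2πi·ΣRes):
  Res_{z = 3 i} g(z) = \frac{7 i \left(3 \omega - 1\right) e^{3 \omega}}{108} (pole of order 2)
  F(ω) = 2πi·ΣRes = \frac{7 \pi \left(1 - 3 \omega\right) e^{3 \omega}}{54}

Both cases combine into a single formula in |ω|:

F(ω) = \frac{7 \pi \left(3 \left|{\omega}\right| + 1\right) e^{- 3 \left|{\omega}\right|}}{54}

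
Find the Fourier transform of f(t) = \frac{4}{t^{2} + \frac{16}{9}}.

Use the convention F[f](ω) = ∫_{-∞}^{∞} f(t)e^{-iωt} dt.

F(ω) = 3 \pi e^{- \frac{4 \left|{\omega}\right|}{3}}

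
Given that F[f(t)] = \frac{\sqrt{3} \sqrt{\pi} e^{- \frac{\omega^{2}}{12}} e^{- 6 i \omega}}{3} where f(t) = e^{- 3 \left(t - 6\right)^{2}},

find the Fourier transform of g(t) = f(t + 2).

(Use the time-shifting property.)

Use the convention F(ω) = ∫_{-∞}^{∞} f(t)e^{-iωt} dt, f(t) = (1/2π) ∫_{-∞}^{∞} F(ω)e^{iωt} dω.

F[g](ω) = \frac{\sqrt{3} \sqrt{\pi} e^{- \frac{\omega \left(\omega + 48 i\right)}{12}}}{3}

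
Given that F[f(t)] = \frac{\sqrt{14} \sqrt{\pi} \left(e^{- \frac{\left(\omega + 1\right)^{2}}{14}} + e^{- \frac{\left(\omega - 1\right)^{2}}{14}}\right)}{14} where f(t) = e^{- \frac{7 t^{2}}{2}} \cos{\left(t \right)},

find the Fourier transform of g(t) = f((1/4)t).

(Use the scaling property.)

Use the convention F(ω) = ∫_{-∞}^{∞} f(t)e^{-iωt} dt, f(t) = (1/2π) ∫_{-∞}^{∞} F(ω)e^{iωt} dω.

F[g](ω) = \frac{2 \sqrt{14} \sqrt{\pi} \left(e^{\frac{8 \omega}{7}} + 1\right) e^{- \frac{8 \omega^{2}}{7} - \frac{4 \omega}{7} - \frac{1}{14}}}{7}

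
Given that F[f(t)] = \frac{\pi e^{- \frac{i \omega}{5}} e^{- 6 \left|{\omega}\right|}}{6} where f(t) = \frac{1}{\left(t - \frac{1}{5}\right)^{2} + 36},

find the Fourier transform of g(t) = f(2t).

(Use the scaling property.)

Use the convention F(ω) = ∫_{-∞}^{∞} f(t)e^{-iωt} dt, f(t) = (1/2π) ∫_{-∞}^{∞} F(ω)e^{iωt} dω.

F[g](ω) = \frac{\pi e^{- \frac{i \omega}{10} - 3 \left|{\omega}\right|}}{12}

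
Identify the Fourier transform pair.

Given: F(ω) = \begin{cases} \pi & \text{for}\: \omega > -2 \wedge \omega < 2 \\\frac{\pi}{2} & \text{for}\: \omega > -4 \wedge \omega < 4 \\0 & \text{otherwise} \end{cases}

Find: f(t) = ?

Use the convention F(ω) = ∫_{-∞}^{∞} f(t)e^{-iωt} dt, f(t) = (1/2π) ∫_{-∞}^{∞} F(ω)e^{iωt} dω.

f(t) = \frac{\sin{\left(3 t \right)} \cos{\left(t \right)}}{t}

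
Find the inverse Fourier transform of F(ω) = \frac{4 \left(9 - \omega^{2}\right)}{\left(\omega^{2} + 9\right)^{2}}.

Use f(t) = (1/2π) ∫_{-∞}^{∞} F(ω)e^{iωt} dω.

f(t) = 2 e^{- 3 \left|{t}\right|} \left|{t}\right|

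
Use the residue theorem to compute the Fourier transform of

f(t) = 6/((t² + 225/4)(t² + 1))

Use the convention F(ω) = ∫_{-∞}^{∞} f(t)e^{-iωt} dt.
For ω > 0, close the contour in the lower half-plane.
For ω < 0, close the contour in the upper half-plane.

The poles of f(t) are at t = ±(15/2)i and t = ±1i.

Let g(z) = f(z)e^{-iωz}; for large |z| the factor e^{-iωz} decays in the lower half-plane when ω > 0 and in the upper half-plane when ω < 0.

Case ω > 0 (lower half-plane, clockwise contour ⇒ F(ω) = -2πi·ΣRes):
  Res_{z = - \frac{15 i}{2}} g(z) = - \frac{8 i e^{- \frac{15 \omega}{2}}}{1105}
  Res_{z = - i} g(z) = \frac{12 i e^{- \omega}}{221}
  F(ω) = -2πi·ΣRes = \frac{24 \pi e^{- \omega}}{221} - \frac{16 \pi e^{- \frac{15 \omega}{2}}}{1105}

Case ω < 0 (upper half-plane, counterclockwise contour ⇒ F(ω) = +2πi·ΣRes):
  Res_{z = \frac{15 i}{2}} g(z) = \frac{8 i e^{\frac{15 \omega}{2}}}{1105}
  Res_{z = i} g(z) = - \frac{12 i e^{\omega}}{221}
  F(ω) = 2πi·ΣRes = \frac{8 \pi \left(- 2 e^{\frac{15 \omega}{2}} + 15 e^{\omega}\right)}{1105}

Both cases combine into a single formula in |ω|:

F(ω) = \frac{24 \pi e^{- \left|{\omega}\right|}}{221} - \frac{16 \pi e^{- \frac{15 \left|{\omega}\right|}{2}}}{1105}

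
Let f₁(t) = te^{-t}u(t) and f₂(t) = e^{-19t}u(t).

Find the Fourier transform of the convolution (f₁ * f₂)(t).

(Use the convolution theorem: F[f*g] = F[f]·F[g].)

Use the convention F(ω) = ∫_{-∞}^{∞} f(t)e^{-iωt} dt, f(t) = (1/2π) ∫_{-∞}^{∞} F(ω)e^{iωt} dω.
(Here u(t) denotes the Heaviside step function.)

F[f₁*f₂](ω) = \frac{1}{\left(i \omega + 1\right)^{2} \left(i \omega + 19\right)}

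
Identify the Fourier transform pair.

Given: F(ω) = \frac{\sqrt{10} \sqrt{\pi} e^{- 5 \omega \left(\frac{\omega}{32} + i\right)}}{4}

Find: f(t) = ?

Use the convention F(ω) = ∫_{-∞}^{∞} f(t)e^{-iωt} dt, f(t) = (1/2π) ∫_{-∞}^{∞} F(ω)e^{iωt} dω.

f(t) = e^{- \frac{8 \left(t - 5\right)^{2}}{5}}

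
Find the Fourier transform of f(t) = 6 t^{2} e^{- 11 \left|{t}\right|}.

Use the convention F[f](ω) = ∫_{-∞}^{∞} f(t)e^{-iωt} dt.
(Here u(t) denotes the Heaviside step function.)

F(ω) = \frac{264 \left(121 - 3 \omega^{2}\right)}{\left(\omega^{2} + 121\right)^{3}}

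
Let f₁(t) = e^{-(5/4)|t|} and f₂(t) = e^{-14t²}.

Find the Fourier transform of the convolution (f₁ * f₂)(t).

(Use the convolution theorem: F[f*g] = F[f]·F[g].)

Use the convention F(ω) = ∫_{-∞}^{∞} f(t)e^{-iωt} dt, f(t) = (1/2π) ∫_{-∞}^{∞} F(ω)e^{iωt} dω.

F[f₁*f₂](ω) = \frac{20 \sqrt{14} \sqrt{\pi} e^{- \frac{\omega^{2}}{56}}}{7 \left(16 \omega^{2} + 25\right)}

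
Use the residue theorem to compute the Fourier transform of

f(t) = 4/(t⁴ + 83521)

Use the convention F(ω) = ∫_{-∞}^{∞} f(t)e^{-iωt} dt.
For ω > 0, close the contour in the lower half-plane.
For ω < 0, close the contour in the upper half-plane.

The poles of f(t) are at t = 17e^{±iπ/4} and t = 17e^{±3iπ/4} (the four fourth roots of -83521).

Let g(z) = f(z)e^{-iωz}; for large |z| the factor e^{-iωz} decays in the lower half-plane when ω > 0 and in the upper half-plane when ω < 0.

Case ω > 0 (lower half-plane, clockwise contour ⇒ F(ω) = -2πi·ΣRes):
  Res_{z = - \frac{17 \sqrt{2}}{2} - \frac{17 \sqrt{2} i}{2}} g(z) = \frac{\sqrt{2} i \left(1 - i\right) e^{\frac{17 \sqrt{2} \omega \left(-1 + i\right)}{2}}}{9826}
  Res_{z = \frac{17 \sqrt{2}}{2} - \frac{17 \sqrt{2} i}{2}} g(z) = \frac{\sqrt{2} i \left(1 + i\right) e^{- \frac{17 \sqrt{2} \omega \left(1 + i\right)}{2}}}{9826}
  F(ω) = -2πi·ΣRes = \frac{\sqrt{2} \pi \left(\left(1 - i\right) e^{17 \sqrt{2} i \omega} + 1 + i\right) e^{- \frac{17 \sqrt{2} \omega \left(1 + i\right)}{2}}}{4913} = \frac{4 \pi e^{- \frac{17 \sqrt{2} \omega}{2}} \sin{\left(\frac{17 \sqrt{2} \omega}{2} + \frac{\pi}{4} \right)}}{4913}

Case ω < 0 (upper half-plane, counterclockwise contour ⇒ F(ω) = +2πi·ΣRes):
  Res_{z = \frac{17 \sqrt{2}}{2} + \frac{17 \sqrt{2} i}{2}} g(z) = \frac{\sqrt{2} i \left(-1 + i\right) e^{\frac{17 \sqrt{2} \omega \left(1 - i\right)}{2}}}{9826}
  Res_{z = - \frac{17 \sqrt{2}}{2} + \frac{17 \sqrt{2} i}{2}} g(z) = \frac{\sqrt{2} \left(1 - i\right) e^{\frac{17 \sqrt{2} \omega \left(1 + i\right)}{2}}}{9826}
  F(ω) = 2πi·ΣRes = - \frac{\sqrt{2} i \pi \left(i \left(1 - i\right) e^{\frac{17 \sqrt{2} \omega \left(1 - i\right)}{2}} - \left(1 - i\right) e^{\frac{17 \sqrt{2} \omega \left(1 + i\right)}{2}}\right)}{4913} = \frac{4 \pi e^{\frac{17 \sqrt{2} \omega}{2}} \cos{\left(\frac{17 \sqrt{2} \omega}{2} + \frac{\pi}{4} \right)}}{4913}

Both cases combine into a single formula in |ω|:

F(ω) = \frac{4 \pi e^{- \frac{17 \sqrt{2} \left|{\omega}\right|}{2}} \sin{\left(\frac{17 \sqrt{2} \left|{\omega}\right|}{2} + \frac{\pi}{4} \right)}}{4913}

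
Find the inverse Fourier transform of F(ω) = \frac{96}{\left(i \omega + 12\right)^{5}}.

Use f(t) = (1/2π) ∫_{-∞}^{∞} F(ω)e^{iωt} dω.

f(t) = 4 t^{4} e^{- 12 t} u\left(t\right)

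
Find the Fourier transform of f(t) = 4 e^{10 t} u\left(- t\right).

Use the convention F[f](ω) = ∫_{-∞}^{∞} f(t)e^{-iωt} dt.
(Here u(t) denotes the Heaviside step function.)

F(ω) = - \frac{4}{i \omega - 10}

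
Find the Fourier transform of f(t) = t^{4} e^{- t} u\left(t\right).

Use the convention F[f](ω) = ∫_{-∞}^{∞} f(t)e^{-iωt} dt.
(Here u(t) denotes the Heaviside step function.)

F(ω) = \frac{24}{\left(i \omega + 1\right)^{5}}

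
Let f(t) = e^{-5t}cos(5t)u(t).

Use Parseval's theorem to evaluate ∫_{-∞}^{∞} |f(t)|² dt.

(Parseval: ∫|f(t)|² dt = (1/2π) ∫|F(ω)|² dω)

∫|f(t)|² dt = \frac{3}{40}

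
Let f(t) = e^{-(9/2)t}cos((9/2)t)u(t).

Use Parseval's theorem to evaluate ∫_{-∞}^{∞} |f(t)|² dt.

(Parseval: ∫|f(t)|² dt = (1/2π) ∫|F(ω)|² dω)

∫|f(t)|² dt = \frac{1}{12}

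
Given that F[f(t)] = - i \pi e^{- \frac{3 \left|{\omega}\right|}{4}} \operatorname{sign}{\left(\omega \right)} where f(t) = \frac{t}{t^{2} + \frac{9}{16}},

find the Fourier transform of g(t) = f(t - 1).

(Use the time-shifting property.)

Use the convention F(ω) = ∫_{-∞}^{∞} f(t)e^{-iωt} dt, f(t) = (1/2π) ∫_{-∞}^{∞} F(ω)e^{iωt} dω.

F[g](ω) = - i \pi e^{- i \omega} e^{- \frac{3 \left|{\omega}\right|}{4}} \operatorname{sign}{\left(\omega \right)}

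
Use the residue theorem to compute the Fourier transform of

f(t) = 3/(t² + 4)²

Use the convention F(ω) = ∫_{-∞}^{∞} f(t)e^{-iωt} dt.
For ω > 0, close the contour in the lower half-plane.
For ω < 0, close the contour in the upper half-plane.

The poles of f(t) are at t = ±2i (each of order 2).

Let g(z) = f(z)e^{-iωz}; for large |z| the factor e^{-iωz} decays in the lower half-plane when ω > 0 and in the upper half-plane when ω < 0.

Case ω > 0 (lower half-plane, clockwise contour ⇒ F(ω) = -2πi·ΣRes):
  Res_{z = - 2 i} g(z) = \frac{3 i \left(2 \omega + 1\right) e^{- 2 \omega}}{32} (pole of order 2)
  F(ω) = -2πi·ΣRes = \frac{3 \pi \left(2 \omega + 1\right) e^{- 2 \omega}}{16}

Case ω < 0 (upper half-plane, counterclockwise contour ⇒ F(ω) = +2πi·ΣRes):
  Res_{z = 2 i} g(z) = \frac{3 i \left(2 \omega - 1\right) e^{2 \omega}}{32} (pole of order 2)
  F(ω) = 2πi·ΣRes = \frac{3 \pi \left(1 - 2 \omega\right) e^{2 \omega}}{16}

Both cases combine into a single formula in |ω|:

F(ω) = \frac{3 \pi \left(2 \left|{\omega}\right| + 1\right) e^{- 2 \left|{\omega}\right|}}{16}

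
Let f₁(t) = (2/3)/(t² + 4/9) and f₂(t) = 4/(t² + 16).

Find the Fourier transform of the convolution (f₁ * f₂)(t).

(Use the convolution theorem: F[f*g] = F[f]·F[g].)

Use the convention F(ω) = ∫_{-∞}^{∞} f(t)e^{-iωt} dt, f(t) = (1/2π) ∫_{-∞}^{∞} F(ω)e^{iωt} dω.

F[f₁*f₂](ω) = \pi^{2} e^{- \frac{14 \left|{\omega}\right|}{3}}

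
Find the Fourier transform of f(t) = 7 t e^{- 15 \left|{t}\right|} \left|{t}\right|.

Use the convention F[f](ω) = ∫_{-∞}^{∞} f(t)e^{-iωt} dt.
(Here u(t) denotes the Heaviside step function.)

F(ω) = \frac{28 i \omega \left(\omega^{2} - 675\right)}{\left(\omega^{2} + 225\right)^{3}}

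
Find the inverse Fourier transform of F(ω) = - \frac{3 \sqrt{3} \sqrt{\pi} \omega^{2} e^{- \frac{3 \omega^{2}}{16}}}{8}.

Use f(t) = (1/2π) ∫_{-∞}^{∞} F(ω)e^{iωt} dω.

f(t) = \left(\frac{16 t^{2}}{3} - 2\right) e^{- \frac{4 t^{2}}{3}}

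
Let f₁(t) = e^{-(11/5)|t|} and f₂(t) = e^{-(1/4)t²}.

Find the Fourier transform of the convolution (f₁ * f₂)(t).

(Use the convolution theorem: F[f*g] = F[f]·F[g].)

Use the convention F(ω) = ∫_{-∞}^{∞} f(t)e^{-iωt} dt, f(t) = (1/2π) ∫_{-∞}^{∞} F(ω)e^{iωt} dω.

F[f₁*f₂](ω) = \frac{220 \sqrt{\pi} e^{- \omega^{2}}}{25 \omega^{2} + 121}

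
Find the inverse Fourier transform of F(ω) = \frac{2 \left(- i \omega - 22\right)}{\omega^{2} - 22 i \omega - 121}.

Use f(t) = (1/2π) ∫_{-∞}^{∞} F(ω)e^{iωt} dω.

f(t) = 2 \left(11 t + 1\right) e^{- 11 t} u\left(t\right)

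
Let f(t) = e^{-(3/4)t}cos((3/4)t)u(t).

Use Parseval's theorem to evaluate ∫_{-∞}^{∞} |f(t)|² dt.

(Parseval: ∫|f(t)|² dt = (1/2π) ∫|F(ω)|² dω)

∫|f(t)|² dt = \frac{1}{2}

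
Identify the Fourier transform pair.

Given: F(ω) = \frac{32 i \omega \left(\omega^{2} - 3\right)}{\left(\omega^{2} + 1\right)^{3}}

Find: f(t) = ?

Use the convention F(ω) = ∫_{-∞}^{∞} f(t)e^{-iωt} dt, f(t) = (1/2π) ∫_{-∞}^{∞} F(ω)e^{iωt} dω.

f(t) = 8 t e^{- \left|{t}\right|} \left|{t}\right|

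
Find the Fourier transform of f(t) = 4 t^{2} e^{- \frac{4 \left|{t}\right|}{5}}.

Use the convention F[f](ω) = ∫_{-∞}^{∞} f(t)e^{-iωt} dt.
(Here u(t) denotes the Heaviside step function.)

F(ω) = \frac{8000 \left(16 - 75 \omega^{2}\right)}{\left(25 \omega^{2} + 16\right)^{3}}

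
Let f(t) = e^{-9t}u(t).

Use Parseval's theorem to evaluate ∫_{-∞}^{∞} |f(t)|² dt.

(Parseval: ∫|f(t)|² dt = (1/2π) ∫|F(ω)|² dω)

∫|f(t)|² dt = \frac{1}{18}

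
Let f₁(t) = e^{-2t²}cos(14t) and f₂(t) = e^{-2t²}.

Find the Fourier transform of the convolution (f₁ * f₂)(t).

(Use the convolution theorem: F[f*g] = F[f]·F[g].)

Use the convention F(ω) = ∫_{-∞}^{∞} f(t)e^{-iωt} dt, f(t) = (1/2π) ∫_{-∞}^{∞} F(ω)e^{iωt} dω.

F[f₁*f₂](ω) = \frac{\pi \left(e^{7 \omega} + 1\right) e^{- \frac{\omega^{2}}{4} - \frac{7 \omega}{2} - \frac{49}{2}}}{4}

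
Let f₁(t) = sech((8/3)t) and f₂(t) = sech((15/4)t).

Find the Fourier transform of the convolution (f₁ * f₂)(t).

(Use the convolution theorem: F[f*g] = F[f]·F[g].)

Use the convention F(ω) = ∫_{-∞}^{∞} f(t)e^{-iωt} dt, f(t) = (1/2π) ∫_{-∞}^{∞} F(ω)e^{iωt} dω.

F[f₁*f₂](ω) = \frac{\pi^{2}}{10 \cosh{\left(\frac{2 \pi \omega}{15} \right)} \cosh{\left(\frac{3 \pi \omega}{16} \right)}}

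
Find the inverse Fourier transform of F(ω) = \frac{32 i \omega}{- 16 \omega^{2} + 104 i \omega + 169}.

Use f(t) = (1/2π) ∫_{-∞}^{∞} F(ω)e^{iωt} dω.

f(t) = 2 \left(1 - \frac{13 t}{4}\right) e^{- \frac{13 t}{4}} u\left(t\right)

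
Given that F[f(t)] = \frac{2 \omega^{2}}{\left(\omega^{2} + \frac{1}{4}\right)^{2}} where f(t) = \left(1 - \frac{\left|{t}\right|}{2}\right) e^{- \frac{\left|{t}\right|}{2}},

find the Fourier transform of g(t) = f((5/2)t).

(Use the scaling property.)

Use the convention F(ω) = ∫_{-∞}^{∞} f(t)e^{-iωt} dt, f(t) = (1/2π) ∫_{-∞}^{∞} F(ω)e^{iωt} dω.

F[g](ω) = \frac{1280 \omega^{2}}{\left(16 \omega^{2} + 25\right)^{2}}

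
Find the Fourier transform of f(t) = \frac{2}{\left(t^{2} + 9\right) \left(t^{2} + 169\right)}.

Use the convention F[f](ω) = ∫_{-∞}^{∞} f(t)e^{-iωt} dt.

F(ω) = \frac{\pi \left(13 e^{10 \left|{\omega}\right|} - 3\right) e^{- 13 \left|{\omega}\right|}}{3120}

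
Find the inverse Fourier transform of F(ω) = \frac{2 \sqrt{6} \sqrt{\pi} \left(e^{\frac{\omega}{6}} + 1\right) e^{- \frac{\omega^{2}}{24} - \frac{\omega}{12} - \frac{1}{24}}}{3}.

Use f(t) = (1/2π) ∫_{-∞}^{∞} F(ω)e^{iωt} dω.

f(t) = 8 e^{- 6 t^{2}} \cos{\left(t \right)}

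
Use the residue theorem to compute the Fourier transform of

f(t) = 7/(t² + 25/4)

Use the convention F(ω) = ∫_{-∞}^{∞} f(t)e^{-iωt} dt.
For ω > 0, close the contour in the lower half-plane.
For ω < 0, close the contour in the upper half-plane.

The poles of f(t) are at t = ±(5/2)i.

Let g(z) = f(z)e^{-iωz}; for large |z| the factor e^{-iωz} decays in the lower half-plane when ω > 0 and in the upper half-plane when ω < 0.

Case ω > 0 (lower half-plane, clockwise contour ⇒ F(ω) = -2πi·ΣRes):
  Res_{z = - \frac{5 i}{2}} g(z) = \frac{7 i e^{- \frac{5 \omega}{2}}}{5}
  F(ω) = -2πi·ΣRes = \frac{14 \pi e^{- \frac{5 \omega}{2}}}{5}

Case ω < 0 (upper half-plane, counterclockwise contour ⇒ F(ω) = +2πi·ΣRes):
  Res_{z = \frac{5 i}{2}} g(z) = - \frac{7 i e^{\frac{5 \omega}{2}}}{5}
  F(ω) = 2πi·ΣRes = \frac{14 \pi e^{\frac{5 \omega}{2}}}{5}

Both cases combine into a single formula in |ω|:

F(ω) = \frac{14 \pi e^{- \frac{5 \left|{\omega}\right|}{2}}}{5}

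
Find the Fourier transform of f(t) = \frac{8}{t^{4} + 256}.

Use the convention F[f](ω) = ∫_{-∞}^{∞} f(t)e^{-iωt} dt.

F(ω) = \frac{\pi e^{- 2 \sqrt{2} \left|{\omega}\right|} \sin{\left(2 \sqrt{2} \left|{\omega}\right| + \frac{\pi}{4} \right)}}{8}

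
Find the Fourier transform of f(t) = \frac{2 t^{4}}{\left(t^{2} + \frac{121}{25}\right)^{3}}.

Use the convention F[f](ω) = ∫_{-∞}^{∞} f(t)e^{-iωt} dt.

F(ω) = \frac{\pi \left(121 \omega^{2} - 275 \left|{\omega}\right| + 75\right) e^{- \frac{11 \left|{\omega}\right|}{5}}}{220}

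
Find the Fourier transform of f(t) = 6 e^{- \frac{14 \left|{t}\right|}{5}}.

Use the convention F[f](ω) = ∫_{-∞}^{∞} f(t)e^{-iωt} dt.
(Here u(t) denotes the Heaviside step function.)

F(ω) = \frac{840}{25 \omega^{2} + 196}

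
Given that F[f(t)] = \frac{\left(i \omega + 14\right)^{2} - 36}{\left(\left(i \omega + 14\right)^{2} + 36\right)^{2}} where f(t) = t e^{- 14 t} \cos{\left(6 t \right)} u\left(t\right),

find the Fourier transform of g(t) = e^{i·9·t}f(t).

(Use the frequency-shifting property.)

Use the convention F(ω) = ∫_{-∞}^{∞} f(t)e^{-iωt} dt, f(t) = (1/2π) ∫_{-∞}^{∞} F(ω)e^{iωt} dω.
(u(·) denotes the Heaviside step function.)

F[g](ω) = \frac{\left(i \left(\omega - 9\right) + 14\right)^{2} - 36}{\left(\left(i \left(\omega - 9\right) + 14\right)^{2} + 36\right)^{2}}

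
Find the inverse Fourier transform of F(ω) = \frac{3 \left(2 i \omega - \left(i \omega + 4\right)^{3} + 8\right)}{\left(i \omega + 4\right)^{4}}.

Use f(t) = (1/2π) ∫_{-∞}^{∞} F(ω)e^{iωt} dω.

f(t) = 3 \left(t^{2} - 1\right) e^{- 4 t} u\left(t\right)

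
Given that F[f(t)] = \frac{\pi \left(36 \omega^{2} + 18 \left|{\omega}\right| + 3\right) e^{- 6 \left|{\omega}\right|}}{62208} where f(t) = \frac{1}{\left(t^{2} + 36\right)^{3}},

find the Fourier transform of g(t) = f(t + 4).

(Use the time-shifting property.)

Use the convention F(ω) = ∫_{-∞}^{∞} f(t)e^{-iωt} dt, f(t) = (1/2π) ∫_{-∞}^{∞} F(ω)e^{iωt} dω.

F[g](ω) = \frac{\pi \left(12 \omega^{2} + 6 \left|{\omega}\right| + 1\right) e^{4 i \omega - 6 \left|{\omega}\right|}}{20736}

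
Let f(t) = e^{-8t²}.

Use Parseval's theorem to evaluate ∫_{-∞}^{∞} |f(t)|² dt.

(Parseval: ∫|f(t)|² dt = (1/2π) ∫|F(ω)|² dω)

∫|f(t)|² dt = \frac{\sqrt{\pi}}{4}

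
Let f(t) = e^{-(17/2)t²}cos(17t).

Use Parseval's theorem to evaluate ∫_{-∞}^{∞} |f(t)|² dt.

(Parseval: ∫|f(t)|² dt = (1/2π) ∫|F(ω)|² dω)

∫|f(t)|² dt = \frac{\sqrt{17} \sqrt{\pi} \left(1 + e^{17}\right)}{34 e^{17}}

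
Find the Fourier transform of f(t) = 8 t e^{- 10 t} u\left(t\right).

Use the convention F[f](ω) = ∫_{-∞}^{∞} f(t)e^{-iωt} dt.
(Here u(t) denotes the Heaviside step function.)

F(ω) = \frac{8}{\left(i \omega + 10\right)^{2}}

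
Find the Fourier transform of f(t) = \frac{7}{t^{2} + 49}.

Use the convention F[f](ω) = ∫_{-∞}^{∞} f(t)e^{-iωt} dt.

F(ω) = \pi e^{- 7 \left|{\omega}\right|}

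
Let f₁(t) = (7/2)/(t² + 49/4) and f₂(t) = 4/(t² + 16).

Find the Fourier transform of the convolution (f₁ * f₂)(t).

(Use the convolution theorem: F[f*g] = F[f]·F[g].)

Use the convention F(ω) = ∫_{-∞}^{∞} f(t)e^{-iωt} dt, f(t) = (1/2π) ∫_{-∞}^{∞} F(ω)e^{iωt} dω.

F[f₁*f₂](ω) = \pi^{2} e^{- \frac{15 \left|{\omega}\right|}{2}}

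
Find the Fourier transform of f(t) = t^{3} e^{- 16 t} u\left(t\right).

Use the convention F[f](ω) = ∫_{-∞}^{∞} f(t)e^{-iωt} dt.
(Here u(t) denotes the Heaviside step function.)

F(ω) = \frac{6}{\left(i \omega + 16\right)^{4}}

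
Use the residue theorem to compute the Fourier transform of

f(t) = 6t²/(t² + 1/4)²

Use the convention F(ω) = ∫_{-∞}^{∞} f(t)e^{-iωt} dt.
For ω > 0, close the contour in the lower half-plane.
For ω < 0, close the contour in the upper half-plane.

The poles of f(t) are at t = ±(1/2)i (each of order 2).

Let g(z) = f(z)e^{-iωz}; for large |z| the factor e^{-iωz} decays in the lower half-plane when ω > 0 and in the upper half-plane when ω < 0.

Case ω > 0 (lower half-plane, clockwise contour ⇒ F(ω) = -2πi·ΣRes):
  Res_{z = - \frac{i}{2}} g(z) = \frac{3 i \left(2 - \omega\right) e^{- \frac{\omega}{2}}}{2} (pole of order 2)
  F(ω) = -2πi·ΣRes = 3 \pi \left(2 - \omega\right) e^{- \frac{\omega}{2}}

Case ω < 0 (upper half-plane, counterclockwise contour ⇒ F(ω) = +2πi·ΣRes):
  Res_{z = \frac{i}{2}} g(z) = \frac{3 i \left(- \omega - 2\right) e^{\frac{\omega}{2}}}{2} (pole of order 2)
  F(ω) = 2πi·ΣRes = 3 \pi \left(\omega + 2\right) e^{\frac{\omega}{2}}

Both cases combine into a single formula in |ω|:

F(ω) = 3 \pi \left(2 - \left|{\omega}\right|\right) e^{- \frac{\left|{\omega}\right|}{2}}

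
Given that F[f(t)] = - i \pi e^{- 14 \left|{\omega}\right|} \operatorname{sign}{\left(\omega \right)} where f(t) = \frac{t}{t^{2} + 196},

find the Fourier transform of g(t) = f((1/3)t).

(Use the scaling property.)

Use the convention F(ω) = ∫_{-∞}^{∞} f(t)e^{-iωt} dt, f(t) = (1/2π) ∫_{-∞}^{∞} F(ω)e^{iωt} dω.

F[g](ω) = - 3 i \pi e^{- 42 \left|{\omega}\right|} \operatorname{sign}{\left(\omega \right)}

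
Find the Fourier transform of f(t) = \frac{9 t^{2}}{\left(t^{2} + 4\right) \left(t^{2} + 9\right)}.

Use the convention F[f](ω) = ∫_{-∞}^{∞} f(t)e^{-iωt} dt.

F(ω) = \frac{9 \pi \left(3 - 2 e^{\left|{\omega}\right|}\right) e^{- 3 \left|{\omega}\right|}}{5}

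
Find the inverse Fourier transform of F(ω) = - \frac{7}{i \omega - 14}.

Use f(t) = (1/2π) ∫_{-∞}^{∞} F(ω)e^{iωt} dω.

f(t) = 7 e^{14 t} u\left(- t\right)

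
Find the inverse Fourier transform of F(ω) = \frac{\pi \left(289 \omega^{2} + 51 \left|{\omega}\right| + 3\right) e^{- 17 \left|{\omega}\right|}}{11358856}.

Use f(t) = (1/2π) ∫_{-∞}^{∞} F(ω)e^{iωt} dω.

f(t) = \frac{1}{\left(t^{2} + 289\right)^{3}}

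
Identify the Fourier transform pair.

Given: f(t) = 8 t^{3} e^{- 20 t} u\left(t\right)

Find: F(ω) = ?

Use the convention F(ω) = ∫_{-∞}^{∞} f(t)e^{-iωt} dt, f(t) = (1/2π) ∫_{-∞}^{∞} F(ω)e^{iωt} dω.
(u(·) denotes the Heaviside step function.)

F(ω) = \frac{48}{\left(i \omega + 20\right)^{4}}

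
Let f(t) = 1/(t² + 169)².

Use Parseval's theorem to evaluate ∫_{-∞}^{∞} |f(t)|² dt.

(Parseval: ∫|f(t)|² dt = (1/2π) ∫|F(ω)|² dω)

∫|f(t)|² dt = \frac{5 \pi}{1003976272}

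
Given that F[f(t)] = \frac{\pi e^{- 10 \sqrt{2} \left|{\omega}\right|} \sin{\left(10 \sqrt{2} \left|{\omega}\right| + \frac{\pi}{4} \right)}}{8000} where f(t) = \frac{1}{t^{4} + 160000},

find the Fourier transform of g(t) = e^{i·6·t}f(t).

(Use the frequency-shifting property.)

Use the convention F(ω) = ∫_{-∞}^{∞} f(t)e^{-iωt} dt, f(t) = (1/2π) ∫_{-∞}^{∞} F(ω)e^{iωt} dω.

F[g](ω) = \frac{\pi e^{- 10 \sqrt{2} \left|{\omega - 6}\right|} \sin{\left(10 \sqrt{2} \left|{\omega - 6}\right| + \frac{\pi}{4} \right)}}{8000}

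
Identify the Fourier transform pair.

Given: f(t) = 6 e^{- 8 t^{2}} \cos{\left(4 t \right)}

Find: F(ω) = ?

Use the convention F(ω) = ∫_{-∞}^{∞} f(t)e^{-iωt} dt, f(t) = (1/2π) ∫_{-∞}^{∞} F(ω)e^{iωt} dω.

F(ω) = \frac{3 \sqrt{2} \sqrt{\pi} \left(e^{\frac{\omega}{2}} + 1\right) e^{- \frac{\omega^{2}}{32} - \frac{\omega}{4} - \frac{1}{2}}}{4}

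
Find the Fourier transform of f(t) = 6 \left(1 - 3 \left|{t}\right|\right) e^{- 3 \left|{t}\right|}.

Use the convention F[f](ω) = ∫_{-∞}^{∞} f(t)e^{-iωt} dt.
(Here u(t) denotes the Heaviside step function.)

F(ω) = \frac{72 \omega^{2}}{\left(\omega^{2} + 9\right)^{2}}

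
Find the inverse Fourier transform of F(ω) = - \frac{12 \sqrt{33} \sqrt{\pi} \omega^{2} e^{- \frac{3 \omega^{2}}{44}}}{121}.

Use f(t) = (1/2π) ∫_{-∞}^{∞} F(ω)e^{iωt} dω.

f(t) = 4 \left(\frac{44 t^{2}}{3} - 2\right) e^{- \frac{11 t^{2}}{3}}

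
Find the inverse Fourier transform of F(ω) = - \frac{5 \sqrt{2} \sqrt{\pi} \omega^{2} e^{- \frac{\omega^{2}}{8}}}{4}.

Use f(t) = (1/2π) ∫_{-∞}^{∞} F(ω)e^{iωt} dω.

f(t) = 5 \left(8 t^{2} - 2\right) e^{- 2 t^{2}}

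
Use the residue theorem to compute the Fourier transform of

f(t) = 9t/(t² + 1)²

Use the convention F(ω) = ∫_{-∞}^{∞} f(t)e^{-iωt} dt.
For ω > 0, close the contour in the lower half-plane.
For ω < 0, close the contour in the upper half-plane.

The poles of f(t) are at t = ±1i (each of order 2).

Let g(z) = f(z)e^{-iωz}; for large |z| the factor e^{-iωz} decays in the lower half-plane when ω > 0 and in the upper half-plane when ω < 0.

Case ω > 0 (lower half-plane, clockwise contour ⇒ F(ω) = -2πi·ΣRes):
  Res_{z = - i} g(z) = \frac{9 \omega e^{- \omega}}{4} (pole of order 2)
  F(ω) = -2πi·ΣRes = - \frac{9 i \pi \omega e^{- \omega}}{2}

Case ω < 0 (upper half-plane, counterclockwise contour ⇒ F(ω) = +2πi·ΣRes):
  Res_{z = i} g(z) = - \frac{9 \omega e^{\omega}}{4} (pole of order 2)
  F(ω) = 2πi·ΣRes = - \frac{9 i \pi \omega e^{\omega}}{2}

Both cases combine into a single formula in |ω|:

F(ω) = - \frac{9 i \pi \omega e^{- \left|{\omega}\right|}}{2}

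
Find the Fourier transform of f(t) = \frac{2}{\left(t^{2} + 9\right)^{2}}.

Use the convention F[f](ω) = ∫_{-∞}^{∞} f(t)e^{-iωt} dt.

F(ω) = \frac{\pi \left(3 \left|{\omega}\right| + 1\right) e^{- 3 \left|{\omega}\right|}}{27}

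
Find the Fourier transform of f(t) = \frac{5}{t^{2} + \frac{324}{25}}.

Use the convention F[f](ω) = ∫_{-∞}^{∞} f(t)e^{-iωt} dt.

F(ω) = \frac{25 \pi e^{- \frac{18 \left|{\omega}\right|}{5}}}{18}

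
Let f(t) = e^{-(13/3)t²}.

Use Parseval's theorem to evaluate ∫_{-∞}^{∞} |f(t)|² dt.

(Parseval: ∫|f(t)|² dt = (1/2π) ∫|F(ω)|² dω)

∫|f(t)|² dt = \frac{\sqrt{78} \sqrt{\pi}}{26}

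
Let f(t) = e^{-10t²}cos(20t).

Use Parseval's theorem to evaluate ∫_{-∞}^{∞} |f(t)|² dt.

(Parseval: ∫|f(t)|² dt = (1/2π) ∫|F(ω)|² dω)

∫|f(t)|² dt = \frac{\sqrt{5} \sqrt{\pi} \left(1 + e^{20}\right)}{20 e^{20}}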